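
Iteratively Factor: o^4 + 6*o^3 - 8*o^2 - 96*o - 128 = (o + 4)*(o^3 + 2*o^2 - 16*o - 32) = (o + 2)*(o + 4)*(o^2 - 16) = (o + 2)*(o + 4)^2*(o - 4)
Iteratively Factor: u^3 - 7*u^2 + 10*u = (u - 2)*(u^2 - 5*u) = u*(u - 2)*(u - 5)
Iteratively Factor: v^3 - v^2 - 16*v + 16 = (v - 4)*(v^2 + 3*v - 4) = (v - 4)*(v - 1)*(v + 4)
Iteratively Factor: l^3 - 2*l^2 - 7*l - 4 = (l + 1)*(l^2 - 3*l - 4) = (l + 1)^2*(l - 4)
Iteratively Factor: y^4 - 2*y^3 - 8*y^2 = (y)*(y^3 - 2*y^2 - 8*y) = y*(y + 2)*(y^2 - 4*y) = y*(y - 4)*(y + 2)*(y)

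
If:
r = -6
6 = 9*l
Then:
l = 2/3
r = -6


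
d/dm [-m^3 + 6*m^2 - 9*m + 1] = -3*m^2 + 12*m - 9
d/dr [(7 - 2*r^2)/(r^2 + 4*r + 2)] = 2*(-4*r^2 - 11*r - 14)/(r^4 + 8*r^3 + 20*r^2 + 16*r + 4)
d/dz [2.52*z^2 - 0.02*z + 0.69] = 5.04*z - 0.02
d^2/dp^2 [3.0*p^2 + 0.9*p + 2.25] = 6.00000000000000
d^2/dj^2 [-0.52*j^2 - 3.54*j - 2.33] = -1.04000000000000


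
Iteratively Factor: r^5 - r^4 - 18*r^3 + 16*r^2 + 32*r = (r - 2)*(r^4 + r^3 - 16*r^2 - 16*r) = (r - 2)*(r + 1)*(r^3 - 16*r) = r*(r - 2)*(r + 1)*(r^2 - 16) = r*(r - 4)*(r - 2)*(r + 1)*(r + 4)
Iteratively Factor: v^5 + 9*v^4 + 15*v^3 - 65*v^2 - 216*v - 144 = (v + 4)*(v^4 + 5*v^3 - 5*v^2 - 45*v - 36) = (v + 3)*(v + 4)*(v^3 + 2*v^2 - 11*v - 12) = (v + 3)*(v + 4)^2*(v^2 - 2*v - 3) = (v - 3)*(v + 3)*(v + 4)^2*(v + 1)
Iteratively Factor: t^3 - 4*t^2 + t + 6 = (t - 3)*(t^2 - t - 2) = (t - 3)*(t + 1)*(t - 2)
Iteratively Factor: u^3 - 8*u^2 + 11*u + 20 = (u - 5)*(u^2 - 3*u - 4) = (u - 5)*(u + 1)*(u - 4)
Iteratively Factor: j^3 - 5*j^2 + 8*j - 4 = (j - 2)*(j^2 - 3*j + 2) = (j - 2)^2*(j - 1)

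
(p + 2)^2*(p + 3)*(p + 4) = p^4 + 11*p^3 + 44*p^2 + 76*p + 48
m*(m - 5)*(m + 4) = m^3 - m^2 - 20*m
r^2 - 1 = (r - 1)*(r + 1)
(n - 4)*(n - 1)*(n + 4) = n^3 - n^2 - 16*n + 16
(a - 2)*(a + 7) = a^2 + 5*a - 14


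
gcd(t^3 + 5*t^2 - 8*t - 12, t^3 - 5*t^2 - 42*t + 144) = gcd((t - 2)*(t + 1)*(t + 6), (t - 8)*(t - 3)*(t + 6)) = t + 6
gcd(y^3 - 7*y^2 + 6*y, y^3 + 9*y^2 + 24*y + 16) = 1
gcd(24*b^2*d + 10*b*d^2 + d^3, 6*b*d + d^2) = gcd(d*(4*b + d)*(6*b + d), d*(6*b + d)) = 6*b*d + d^2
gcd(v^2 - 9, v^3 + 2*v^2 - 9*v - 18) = v^2 - 9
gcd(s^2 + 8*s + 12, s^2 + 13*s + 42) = s + 6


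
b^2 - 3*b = b*(b - 3)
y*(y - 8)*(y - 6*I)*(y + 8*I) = y^4 - 8*y^3 + 2*I*y^3 + 48*y^2 - 16*I*y^2 - 384*y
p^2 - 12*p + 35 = (p - 7)*(p - 5)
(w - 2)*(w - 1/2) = w^2 - 5*w/2 + 1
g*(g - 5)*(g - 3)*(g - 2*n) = g^4 - 2*g^3*n - 8*g^3 + 16*g^2*n + 15*g^2 - 30*g*n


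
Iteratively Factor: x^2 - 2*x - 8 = (x + 2)*(x - 4)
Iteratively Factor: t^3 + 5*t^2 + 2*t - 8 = (t + 4)*(t^2 + t - 2) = (t - 1)*(t + 4)*(t + 2)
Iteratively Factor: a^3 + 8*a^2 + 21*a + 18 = (a + 3)*(a^2 + 5*a + 6) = (a + 3)^2*(a + 2)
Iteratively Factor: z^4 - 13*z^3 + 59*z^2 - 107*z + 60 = (z - 5)*(z^3 - 8*z^2 + 19*z - 12) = (z - 5)*(z - 1)*(z^2 - 7*z + 12) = (z - 5)*(z - 4)*(z - 1)*(z - 3)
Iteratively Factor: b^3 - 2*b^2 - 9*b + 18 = (b - 2)*(b^2 - 9) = (b - 2)*(b + 3)*(b - 3)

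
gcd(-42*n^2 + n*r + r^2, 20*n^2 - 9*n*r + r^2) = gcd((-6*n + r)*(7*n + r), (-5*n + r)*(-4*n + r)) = 1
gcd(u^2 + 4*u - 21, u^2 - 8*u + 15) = u - 3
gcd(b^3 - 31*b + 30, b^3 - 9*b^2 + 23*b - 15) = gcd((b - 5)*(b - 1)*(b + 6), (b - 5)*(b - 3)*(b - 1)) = b^2 - 6*b + 5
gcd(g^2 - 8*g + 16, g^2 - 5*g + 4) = g - 4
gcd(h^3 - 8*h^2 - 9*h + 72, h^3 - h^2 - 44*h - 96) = h^2 - 5*h - 24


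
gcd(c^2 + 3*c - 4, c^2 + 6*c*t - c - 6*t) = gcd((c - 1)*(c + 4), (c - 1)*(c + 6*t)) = c - 1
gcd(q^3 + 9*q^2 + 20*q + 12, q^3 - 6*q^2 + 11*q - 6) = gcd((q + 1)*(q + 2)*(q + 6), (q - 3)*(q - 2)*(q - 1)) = 1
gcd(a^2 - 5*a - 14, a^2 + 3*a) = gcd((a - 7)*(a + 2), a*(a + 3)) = 1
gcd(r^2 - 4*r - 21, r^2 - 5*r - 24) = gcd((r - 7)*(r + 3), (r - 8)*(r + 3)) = r + 3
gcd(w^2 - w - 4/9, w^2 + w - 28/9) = w - 4/3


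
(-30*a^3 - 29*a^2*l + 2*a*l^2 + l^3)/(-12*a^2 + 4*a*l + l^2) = (5*a^2 + 4*a*l - l^2)/(2*a - l)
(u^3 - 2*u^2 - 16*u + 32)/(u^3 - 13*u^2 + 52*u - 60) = (u^2 - 16)/(u^2 - 11*u + 30)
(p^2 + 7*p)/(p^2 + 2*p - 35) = p/(p - 5)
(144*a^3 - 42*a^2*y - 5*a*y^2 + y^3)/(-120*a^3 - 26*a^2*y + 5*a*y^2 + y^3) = (24*a^2 - 11*a*y + y^2)/(-20*a^2 - a*y + y^2)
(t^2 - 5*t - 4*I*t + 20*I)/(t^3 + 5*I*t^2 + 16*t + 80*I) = (t - 5)/(t^2 + 9*I*t - 20)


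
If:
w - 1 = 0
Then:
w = 1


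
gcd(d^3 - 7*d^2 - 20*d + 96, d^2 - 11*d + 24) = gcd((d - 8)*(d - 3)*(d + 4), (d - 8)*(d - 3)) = d^2 - 11*d + 24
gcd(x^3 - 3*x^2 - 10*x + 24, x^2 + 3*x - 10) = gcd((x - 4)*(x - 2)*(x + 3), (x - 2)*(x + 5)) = x - 2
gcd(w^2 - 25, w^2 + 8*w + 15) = w + 5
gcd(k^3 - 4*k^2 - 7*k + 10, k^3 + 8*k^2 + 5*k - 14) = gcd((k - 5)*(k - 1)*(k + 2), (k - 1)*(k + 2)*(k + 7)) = k^2 + k - 2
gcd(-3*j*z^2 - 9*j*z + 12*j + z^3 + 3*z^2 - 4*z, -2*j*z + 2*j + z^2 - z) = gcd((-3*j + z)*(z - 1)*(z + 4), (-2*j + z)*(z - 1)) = z - 1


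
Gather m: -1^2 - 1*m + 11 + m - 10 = 0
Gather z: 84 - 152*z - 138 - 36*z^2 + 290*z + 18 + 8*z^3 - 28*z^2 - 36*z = 8*z^3 - 64*z^2 + 102*z - 36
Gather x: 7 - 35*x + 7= 14 - 35*x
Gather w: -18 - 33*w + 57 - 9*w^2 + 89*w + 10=-9*w^2 + 56*w + 49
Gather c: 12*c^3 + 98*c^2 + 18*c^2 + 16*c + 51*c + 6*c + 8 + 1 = 12*c^3 + 116*c^2 + 73*c + 9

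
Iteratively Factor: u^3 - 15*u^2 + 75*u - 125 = (u - 5)*(u^2 - 10*u + 25) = (u - 5)^2*(u - 5)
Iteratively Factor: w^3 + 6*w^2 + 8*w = (w)*(w^2 + 6*w + 8) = w*(w + 4)*(w + 2)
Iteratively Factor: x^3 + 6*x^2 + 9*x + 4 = (x + 1)*(x^2 + 5*x + 4) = (x + 1)*(x + 4)*(x + 1)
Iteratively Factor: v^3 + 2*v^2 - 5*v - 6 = (v + 1)*(v^2 + v - 6) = (v + 1)*(v + 3)*(v - 2)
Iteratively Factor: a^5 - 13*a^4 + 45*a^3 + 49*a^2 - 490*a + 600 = (a - 5)*(a^4 - 8*a^3 + 5*a^2 + 74*a - 120) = (a - 5)*(a - 2)*(a^3 - 6*a^2 - 7*a + 60) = (a - 5)*(a - 2)*(a + 3)*(a^2 - 9*a + 20) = (a - 5)*(a - 4)*(a - 2)*(a + 3)*(a - 5)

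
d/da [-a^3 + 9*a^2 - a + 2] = -3*a^2 + 18*a - 1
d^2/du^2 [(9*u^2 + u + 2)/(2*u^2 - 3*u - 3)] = 4*(29*u^3 + 93*u^2 - 9*u + 51)/(8*u^6 - 36*u^5 + 18*u^4 + 81*u^3 - 27*u^2 - 81*u - 27)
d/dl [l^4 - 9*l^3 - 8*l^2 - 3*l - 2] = 4*l^3 - 27*l^2 - 16*l - 3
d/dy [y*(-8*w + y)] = -8*w + 2*y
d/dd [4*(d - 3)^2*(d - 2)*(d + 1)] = 16*d^3 - 84*d^2 + 104*d + 12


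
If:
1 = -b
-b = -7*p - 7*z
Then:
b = -1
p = -z - 1/7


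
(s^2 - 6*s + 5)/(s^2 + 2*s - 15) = (s^2 - 6*s + 5)/(s^2 + 2*s - 15)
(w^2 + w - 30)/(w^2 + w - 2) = (w^2 + w - 30)/(w^2 + w - 2)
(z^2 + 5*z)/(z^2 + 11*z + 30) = z/(z + 6)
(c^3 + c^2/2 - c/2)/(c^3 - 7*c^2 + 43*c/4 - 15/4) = 2*c*(c + 1)/(2*c^2 - 13*c + 15)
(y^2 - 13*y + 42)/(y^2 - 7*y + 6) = (y - 7)/(y - 1)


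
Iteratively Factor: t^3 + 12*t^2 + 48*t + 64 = (t + 4)*(t^2 + 8*t + 16) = (t + 4)^2*(t + 4)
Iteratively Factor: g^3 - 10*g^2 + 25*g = (g - 5)*(g^2 - 5*g) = g*(g - 5)*(g - 5)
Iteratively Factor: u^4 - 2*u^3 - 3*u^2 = (u - 3)*(u^3 + u^2) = u*(u - 3)*(u^2 + u) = u*(u - 3)*(u + 1)*(u)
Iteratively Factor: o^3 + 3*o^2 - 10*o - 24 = (o - 3)*(o^2 + 6*o + 8) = (o - 3)*(o + 4)*(o + 2)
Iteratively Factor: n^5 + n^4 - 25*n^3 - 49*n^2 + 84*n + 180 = (n + 3)*(n^4 - 2*n^3 - 19*n^2 + 8*n + 60) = (n - 2)*(n + 3)*(n^3 - 19*n - 30) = (n - 5)*(n - 2)*(n + 3)*(n^2 + 5*n + 6) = (n - 5)*(n - 2)*(n + 3)^2*(n + 2)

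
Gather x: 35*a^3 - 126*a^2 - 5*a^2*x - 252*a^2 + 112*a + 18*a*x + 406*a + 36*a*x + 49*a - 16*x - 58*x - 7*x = 35*a^3 - 378*a^2 + 567*a + x*(-5*a^2 + 54*a - 81)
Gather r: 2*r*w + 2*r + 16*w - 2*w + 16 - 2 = r*(2*w + 2) + 14*w + 14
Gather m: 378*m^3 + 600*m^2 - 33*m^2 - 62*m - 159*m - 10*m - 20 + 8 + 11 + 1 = 378*m^3 + 567*m^2 - 231*m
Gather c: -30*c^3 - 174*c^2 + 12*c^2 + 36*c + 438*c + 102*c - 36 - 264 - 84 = -30*c^3 - 162*c^2 + 576*c - 384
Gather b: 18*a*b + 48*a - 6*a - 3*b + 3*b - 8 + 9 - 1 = 18*a*b + 42*a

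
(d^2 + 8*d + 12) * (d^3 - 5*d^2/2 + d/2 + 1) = d^5 + 11*d^4/2 - 15*d^3/2 - 25*d^2 + 14*d + 12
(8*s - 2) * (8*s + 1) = 64*s^2 - 8*s - 2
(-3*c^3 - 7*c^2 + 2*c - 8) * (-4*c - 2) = 12*c^4 + 34*c^3 + 6*c^2 + 28*c + 16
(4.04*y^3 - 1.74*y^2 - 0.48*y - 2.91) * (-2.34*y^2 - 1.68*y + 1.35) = -9.4536*y^5 - 2.7156*y^4 + 9.5004*y^3 + 5.2668*y^2 + 4.2408*y - 3.9285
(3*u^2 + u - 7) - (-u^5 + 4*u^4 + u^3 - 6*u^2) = u^5 - 4*u^4 - u^3 + 9*u^2 + u - 7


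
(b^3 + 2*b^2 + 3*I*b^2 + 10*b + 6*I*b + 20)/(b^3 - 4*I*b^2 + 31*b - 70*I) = (b + 2)/(b - 7*I)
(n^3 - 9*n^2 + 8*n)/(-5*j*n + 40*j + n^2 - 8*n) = n*(1 - n)/(5*j - n)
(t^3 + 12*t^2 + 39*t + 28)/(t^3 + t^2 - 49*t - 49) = (t + 4)/(t - 7)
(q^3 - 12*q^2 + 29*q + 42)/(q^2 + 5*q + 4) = (q^2 - 13*q + 42)/(q + 4)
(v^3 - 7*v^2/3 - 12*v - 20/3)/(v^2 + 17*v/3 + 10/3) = (v^2 - 3*v - 10)/(v + 5)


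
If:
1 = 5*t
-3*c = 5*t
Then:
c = -1/3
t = 1/5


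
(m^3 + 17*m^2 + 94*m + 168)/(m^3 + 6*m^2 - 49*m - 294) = (m + 4)/(m - 7)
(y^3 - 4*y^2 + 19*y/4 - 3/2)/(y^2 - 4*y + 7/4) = (2*y^2 - 7*y + 6)/(2*y - 7)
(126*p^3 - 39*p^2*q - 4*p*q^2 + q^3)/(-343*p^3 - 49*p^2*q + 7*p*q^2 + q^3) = (-18*p^2 + 3*p*q + q^2)/(49*p^2 + 14*p*q + q^2)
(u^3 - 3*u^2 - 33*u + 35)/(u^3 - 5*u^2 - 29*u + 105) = (u - 1)/(u - 3)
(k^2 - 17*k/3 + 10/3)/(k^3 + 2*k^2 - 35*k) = (k - 2/3)/(k*(k + 7))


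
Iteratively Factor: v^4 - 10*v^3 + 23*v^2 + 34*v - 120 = (v - 4)*(v^3 - 6*v^2 - v + 30) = (v - 4)*(v + 2)*(v^2 - 8*v + 15) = (v - 4)*(v - 3)*(v + 2)*(v - 5)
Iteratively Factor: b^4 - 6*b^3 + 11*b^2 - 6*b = (b - 1)*(b^3 - 5*b^2 + 6*b) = b*(b - 1)*(b^2 - 5*b + 6) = b*(b - 2)*(b - 1)*(b - 3)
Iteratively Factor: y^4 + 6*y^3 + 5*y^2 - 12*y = (y - 1)*(y^3 + 7*y^2 + 12*y) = (y - 1)*(y + 3)*(y^2 + 4*y) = y*(y - 1)*(y + 3)*(y + 4)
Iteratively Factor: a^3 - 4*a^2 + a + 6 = (a - 3)*(a^2 - a - 2) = (a - 3)*(a + 1)*(a - 2)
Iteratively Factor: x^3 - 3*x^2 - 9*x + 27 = (x + 3)*(x^2 - 6*x + 9) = (x - 3)*(x + 3)*(x - 3)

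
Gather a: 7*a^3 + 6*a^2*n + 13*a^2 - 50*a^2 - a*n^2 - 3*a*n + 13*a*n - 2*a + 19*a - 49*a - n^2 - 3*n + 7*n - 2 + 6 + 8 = 7*a^3 + a^2*(6*n - 37) + a*(-n^2 + 10*n - 32) - n^2 + 4*n + 12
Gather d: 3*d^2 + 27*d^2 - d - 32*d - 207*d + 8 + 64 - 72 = 30*d^2 - 240*d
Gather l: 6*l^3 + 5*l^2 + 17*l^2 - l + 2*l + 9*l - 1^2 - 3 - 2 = 6*l^3 + 22*l^2 + 10*l - 6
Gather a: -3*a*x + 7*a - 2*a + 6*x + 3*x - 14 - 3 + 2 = a*(5 - 3*x) + 9*x - 15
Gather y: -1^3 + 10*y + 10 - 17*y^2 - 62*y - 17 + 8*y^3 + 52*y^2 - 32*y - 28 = 8*y^3 + 35*y^2 - 84*y - 36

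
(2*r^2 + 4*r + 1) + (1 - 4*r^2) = -2*r^2 + 4*r + 2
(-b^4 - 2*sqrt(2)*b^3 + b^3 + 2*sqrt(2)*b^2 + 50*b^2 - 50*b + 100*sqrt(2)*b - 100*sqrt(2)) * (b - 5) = -b^5 - 2*sqrt(2)*b^4 + 6*b^4 + 12*sqrt(2)*b^3 + 45*b^3 - 300*b^2 + 90*sqrt(2)*b^2 - 600*sqrt(2)*b + 250*b + 500*sqrt(2)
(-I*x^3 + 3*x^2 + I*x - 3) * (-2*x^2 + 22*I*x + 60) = 2*I*x^5 + 16*x^4 + 4*I*x^3 + 164*x^2 - 6*I*x - 180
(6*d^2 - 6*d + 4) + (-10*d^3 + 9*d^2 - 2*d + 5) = -10*d^3 + 15*d^2 - 8*d + 9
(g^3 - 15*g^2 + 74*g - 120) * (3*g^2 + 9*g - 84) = 3*g^5 - 36*g^4 + 3*g^3 + 1566*g^2 - 7296*g + 10080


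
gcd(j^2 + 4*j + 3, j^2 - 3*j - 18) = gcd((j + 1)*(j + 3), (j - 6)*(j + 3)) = j + 3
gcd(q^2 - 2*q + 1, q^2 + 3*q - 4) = q - 1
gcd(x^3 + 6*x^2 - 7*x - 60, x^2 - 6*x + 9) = x - 3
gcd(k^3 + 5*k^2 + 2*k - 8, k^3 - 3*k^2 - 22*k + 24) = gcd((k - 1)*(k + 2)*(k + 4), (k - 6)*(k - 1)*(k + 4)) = k^2 + 3*k - 4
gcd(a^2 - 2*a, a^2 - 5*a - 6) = 1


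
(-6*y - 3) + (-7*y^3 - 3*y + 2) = -7*y^3 - 9*y - 1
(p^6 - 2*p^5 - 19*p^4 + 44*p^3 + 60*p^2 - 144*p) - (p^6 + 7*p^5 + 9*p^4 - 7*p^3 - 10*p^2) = -9*p^5 - 28*p^4 + 51*p^3 + 70*p^2 - 144*p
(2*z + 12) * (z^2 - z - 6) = 2*z^3 + 10*z^2 - 24*z - 72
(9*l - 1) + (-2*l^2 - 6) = -2*l^2 + 9*l - 7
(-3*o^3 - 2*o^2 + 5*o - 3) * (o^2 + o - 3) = -3*o^5 - 5*o^4 + 12*o^3 + 8*o^2 - 18*o + 9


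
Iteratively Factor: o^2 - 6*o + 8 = (o - 2)*(o - 4)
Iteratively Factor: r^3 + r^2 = (r + 1)*(r^2) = r*(r + 1)*(r)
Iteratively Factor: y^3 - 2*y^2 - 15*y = (y + 3)*(y^2 - 5*y) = y*(y + 3)*(y - 5)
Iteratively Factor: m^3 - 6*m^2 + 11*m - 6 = (m - 3)*(m^2 - 3*m + 2) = (m - 3)*(m - 1)*(m - 2)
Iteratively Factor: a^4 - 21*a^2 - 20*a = (a + 1)*(a^3 - a^2 - 20*a) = a*(a + 1)*(a^2 - a - 20) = a*(a + 1)*(a + 4)*(a - 5)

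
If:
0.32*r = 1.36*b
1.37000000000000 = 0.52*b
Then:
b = 2.63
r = 11.20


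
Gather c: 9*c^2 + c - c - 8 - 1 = 9*c^2 - 9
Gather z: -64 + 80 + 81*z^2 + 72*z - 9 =81*z^2 + 72*z + 7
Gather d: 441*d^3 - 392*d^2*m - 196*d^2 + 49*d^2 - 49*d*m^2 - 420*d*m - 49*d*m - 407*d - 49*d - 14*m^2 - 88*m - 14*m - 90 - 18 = 441*d^3 + d^2*(-392*m - 147) + d*(-49*m^2 - 469*m - 456) - 14*m^2 - 102*m - 108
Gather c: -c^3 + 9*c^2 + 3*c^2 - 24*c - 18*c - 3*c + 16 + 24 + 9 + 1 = -c^3 + 12*c^2 - 45*c + 50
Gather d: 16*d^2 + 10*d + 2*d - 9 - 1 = 16*d^2 + 12*d - 10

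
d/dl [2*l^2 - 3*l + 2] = 4*l - 3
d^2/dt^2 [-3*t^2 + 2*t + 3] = -6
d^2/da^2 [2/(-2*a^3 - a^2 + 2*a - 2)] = 4*((6*a + 1)*(2*a^3 + a^2 - 2*a + 2) - 4*(3*a^2 + a - 1)^2)/(2*a^3 + a^2 - 2*a + 2)^3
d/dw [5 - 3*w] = -3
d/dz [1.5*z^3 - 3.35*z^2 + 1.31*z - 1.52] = 4.5*z^2 - 6.7*z + 1.31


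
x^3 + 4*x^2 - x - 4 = (x - 1)*(x + 1)*(x + 4)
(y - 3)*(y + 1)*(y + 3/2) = y^3 - y^2/2 - 6*y - 9/2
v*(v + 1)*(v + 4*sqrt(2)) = v^3 + v^2 + 4*sqrt(2)*v^2 + 4*sqrt(2)*v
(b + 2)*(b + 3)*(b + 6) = b^3 + 11*b^2 + 36*b + 36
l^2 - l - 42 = (l - 7)*(l + 6)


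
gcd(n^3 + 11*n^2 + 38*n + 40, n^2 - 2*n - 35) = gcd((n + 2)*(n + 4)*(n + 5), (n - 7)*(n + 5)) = n + 5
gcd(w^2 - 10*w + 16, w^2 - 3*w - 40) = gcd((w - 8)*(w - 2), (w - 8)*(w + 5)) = w - 8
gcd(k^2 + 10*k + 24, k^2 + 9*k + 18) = k + 6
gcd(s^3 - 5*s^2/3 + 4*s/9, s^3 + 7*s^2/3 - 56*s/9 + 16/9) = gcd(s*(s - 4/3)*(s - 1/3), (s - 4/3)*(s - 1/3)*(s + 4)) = s^2 - 5*s/3 + 4/9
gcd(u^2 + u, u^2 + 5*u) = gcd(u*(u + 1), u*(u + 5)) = u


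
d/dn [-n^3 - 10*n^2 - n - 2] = -3*n^2 - 20*n - 1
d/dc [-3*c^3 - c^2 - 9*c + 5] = -9*c^2 - 2*c - 9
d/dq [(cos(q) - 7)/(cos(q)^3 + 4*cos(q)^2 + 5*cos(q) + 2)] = (-19*cos(q) + cos(2*q) - 36)*sin(q)/((cos(q) + 1)^3*(cos(q) + 2)^2)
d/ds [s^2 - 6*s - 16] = 2*s - 6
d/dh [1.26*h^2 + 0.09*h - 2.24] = 2.52*h + 0.09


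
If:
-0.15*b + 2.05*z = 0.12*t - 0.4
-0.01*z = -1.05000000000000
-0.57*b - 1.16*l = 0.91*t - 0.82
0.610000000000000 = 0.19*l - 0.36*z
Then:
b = 3293.44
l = 202.16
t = -2319.72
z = 105.00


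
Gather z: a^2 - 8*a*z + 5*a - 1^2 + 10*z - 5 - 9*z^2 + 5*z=a^2 + 5*a - 9*z^2 + z*(15 - 8*a) - 6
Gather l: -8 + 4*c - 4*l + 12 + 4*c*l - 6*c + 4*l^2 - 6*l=-2*c + 4*l^2 + l*(4*c - 10) + 4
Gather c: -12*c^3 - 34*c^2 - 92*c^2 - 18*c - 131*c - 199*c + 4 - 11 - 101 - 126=-12*c^3 - 126*c^2 - 348*c - 234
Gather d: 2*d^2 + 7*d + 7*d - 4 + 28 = 2*d^2 + 14*d + 24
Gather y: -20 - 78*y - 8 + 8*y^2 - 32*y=8*y^2 - 110*y - 28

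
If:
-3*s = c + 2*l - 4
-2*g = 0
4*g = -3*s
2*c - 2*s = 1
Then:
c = 1/2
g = 0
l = 7/4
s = 0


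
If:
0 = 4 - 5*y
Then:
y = 4/5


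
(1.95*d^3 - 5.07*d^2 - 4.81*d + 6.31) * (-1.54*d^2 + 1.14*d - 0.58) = -3.003*d^5 + 10.0308*d^4 + 0.4966*d^3 - 12.2602*d^2 + 9.9832*d - 3.6598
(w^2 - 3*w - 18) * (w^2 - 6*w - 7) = w^4 - 9*w^3 - 7*w^2 + 129*w + 126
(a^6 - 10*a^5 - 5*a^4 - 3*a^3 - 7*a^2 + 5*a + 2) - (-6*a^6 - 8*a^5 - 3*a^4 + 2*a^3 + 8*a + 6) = 7*a^6 - 2*a^5 - 2*a^4 - 5*a^3 - 7*a^2 - 3*a - 4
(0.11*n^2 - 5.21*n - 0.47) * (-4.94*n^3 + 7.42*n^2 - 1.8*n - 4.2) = -0.5434*n^5 + 26.5536*n^4 - 36.5344*n^3 + 5.4286*n^2 + 22.728*n + 1.974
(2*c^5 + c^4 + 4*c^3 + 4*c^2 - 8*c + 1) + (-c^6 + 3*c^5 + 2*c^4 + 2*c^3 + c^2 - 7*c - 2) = -c^6 + 5*c^5 + 3*c^4 + 6*c^3 + 5*c^2 - 15*c - 1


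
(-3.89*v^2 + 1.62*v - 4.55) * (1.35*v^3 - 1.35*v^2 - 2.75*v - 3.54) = -5.2515*v^5 + 7.4385*v^4 + 2.368*v^3 + 15.4581*v^2 + 6.7777*v + 16.107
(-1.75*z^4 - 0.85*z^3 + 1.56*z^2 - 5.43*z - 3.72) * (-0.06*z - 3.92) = 0.105*z^5 + 6.911*z^4 + 3.2384*z^3 - 5.7894*z^2 + 21.5088*z + 14.5824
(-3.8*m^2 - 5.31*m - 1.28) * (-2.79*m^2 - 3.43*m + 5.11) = 10.602*m^4 + 27.8489*m^3 + 2.3665*m^2 - 22.7437*m - 6.5408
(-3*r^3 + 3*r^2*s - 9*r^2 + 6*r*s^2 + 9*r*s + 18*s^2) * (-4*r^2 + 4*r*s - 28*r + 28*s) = 12*r^5 - 24*r^4*s + 120*r^4 - 12*r^3*s^2 - 240*r^3*s + 252*r^3 + 24*r^2*s^3 - 120*r^2*s^2 - 504*r^2*s + 240*r*s^3 - 252*r*s^2 + 504*s^3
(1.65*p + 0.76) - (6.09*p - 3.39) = 4.15 - 4.44*p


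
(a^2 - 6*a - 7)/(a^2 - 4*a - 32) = (-a^2 + 6*a + 7)/(-a^2 + 4*a + 32)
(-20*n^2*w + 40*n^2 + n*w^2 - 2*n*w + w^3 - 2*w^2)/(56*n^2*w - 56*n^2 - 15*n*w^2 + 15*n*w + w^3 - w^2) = (-20*n^2*w + 40*n^2 + n*w^2 - 2*n*w + w^3 - 2*w^2)/(56*n^2*w - 56*n^2 - 15*n*w^2 + 15*n*w + w^3 - w^2)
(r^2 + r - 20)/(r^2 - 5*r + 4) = (r + 5)/(r - 1)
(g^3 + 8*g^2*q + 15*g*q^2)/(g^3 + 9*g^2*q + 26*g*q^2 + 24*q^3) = g*(g + 5*q)/(g^2 + 6*g*q + 8*q^2)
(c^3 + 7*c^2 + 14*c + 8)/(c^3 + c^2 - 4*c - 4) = (c + 4)/(c - 2)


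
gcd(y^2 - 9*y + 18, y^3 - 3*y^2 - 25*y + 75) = y - 3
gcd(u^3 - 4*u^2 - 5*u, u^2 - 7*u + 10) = u - 5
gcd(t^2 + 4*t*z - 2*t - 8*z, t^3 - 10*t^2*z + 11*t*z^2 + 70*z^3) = 1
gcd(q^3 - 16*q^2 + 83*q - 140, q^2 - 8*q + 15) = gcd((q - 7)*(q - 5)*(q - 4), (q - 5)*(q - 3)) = q - 5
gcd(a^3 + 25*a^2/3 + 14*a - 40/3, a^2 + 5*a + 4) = a + 4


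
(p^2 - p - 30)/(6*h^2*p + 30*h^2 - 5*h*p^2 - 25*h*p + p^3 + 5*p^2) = (p - 6)/(6*h^2 - 5*h*p + p^2)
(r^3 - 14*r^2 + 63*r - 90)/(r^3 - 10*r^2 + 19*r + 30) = (r - 3)/(r + 1)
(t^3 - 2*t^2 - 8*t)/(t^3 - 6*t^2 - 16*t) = (t - 4)/(t - 8)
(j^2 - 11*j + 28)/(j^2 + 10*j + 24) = (j^2 - 11*j + 28)/(j^2 + 10*j + 24)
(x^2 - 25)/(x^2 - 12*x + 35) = (x + 5)/(x - 7)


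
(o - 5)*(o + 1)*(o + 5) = o^3 + o^2 - 25*o - 25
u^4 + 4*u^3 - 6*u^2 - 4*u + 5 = (u - 1)^2*(u + 1)*(u + 5)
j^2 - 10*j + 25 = (j - 5)^2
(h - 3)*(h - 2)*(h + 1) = h^3 - 4*h^2 + h + 6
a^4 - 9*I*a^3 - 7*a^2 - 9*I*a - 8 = (a - 8*I)*(a - I)^2*(a + I)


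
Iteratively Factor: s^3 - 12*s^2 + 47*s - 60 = (s - 3)*(s^2 - 9*s + 20) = (s - 4)*(s - 3)*(s - 5)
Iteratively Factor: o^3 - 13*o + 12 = (o + 4)*(o^2 - 4*o + 3) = (o - 1)*(o + 4)*(o - 3)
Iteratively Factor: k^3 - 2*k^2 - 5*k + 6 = (k - 3)*(k^2 + k - 2) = (k - 3)*(k + 2)*(k - 1)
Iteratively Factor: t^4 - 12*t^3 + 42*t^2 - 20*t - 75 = (t - 5)*(t^3 - 7*t^2 + 7*t + 15) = (t - 5)*(t - 3)*(t^2 - 4*t - 5) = (t - 5)^2*(t - 3)*(t + 1)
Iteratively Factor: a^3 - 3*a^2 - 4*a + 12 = (a + 2)*(a^2 - 5*a + 6) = (a - 3)*(a + 2)*(a - 2)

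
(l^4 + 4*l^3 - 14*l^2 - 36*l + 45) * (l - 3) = l^5 + l^4 - 26*l^3 + 6*l^2 + 153*l - 135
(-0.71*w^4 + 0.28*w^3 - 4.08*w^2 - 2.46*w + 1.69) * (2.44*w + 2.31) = -1.7324*w^5 - 0.9569*w^4 - 9.3084*w^3 - 15.4272*w^2 - 1.559*w + 3.9039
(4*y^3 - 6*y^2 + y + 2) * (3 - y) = -4*y^4 + 18*y^3 - 19*y^2 + y + 6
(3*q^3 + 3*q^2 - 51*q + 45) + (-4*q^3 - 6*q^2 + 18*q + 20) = -q^3 - 3*q^2 - 33*q + 65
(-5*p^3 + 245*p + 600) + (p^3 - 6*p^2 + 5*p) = -4*p^3 - 6*p^2 + 250*p + 600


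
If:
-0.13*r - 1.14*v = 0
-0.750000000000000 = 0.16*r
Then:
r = -4.69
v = 0.53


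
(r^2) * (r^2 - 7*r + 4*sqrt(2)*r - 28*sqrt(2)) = r^4 - 7*r^3 + 4*sqrt(2)*r^3 - 28*sqrt(2)*r^2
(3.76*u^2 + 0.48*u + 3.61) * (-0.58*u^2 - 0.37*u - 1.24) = -2.1808*u^4 - 1.6696*u^3 - 6.9338*u^2 - 1.9309*u - 4.4764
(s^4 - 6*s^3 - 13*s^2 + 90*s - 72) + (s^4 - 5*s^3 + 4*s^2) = 2*s^4 - 11*s^3 - 9*s^2 + 90*s - 72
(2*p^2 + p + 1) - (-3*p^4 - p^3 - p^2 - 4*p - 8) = 3*p^4 + p^3 + 3*p^2 + 5*p + 9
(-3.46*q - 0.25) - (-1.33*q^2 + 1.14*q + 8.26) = 1.33*q^2 - 4.6*q - 8.51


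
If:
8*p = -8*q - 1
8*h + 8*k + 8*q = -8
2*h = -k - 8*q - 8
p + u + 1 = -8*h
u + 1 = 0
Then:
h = -49/456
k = 7/76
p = 49/57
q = -449/456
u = -1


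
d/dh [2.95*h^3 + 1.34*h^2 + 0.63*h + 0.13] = 8.85*h^2 + 2.68*h + 0.63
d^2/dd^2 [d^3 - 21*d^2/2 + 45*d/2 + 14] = 6*d - 21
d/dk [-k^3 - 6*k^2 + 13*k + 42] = -3*k^2 - 12*k + 13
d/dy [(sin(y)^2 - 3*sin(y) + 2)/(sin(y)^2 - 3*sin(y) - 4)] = 6*(3 - 2*sin(y))*cos(y)/((sin(y) - 4)^2*(sin(y) + 1)^2)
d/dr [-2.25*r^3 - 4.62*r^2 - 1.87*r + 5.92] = -6.75*r^2 - 9.24*r - 1.87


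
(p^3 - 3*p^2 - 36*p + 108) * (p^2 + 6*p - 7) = p^5 + 3*p^4 - 61*p^3 - 87*p^2 + 900*p - 756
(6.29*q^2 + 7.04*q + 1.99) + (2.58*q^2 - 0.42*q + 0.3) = 8.87*q^2 + 6.62*q + 2.29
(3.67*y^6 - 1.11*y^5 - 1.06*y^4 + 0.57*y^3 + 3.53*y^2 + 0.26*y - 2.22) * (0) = 0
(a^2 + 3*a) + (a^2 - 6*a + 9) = 2*a^2 - 3*a + 9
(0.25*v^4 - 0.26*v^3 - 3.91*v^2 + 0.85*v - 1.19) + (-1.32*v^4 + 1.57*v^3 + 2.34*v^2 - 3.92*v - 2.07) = -1.07*v^4 + 1.31*v^3 - 1.57*v^2 - 3.07*v - 3.26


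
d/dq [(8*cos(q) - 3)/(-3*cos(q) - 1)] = 17*sin(q)/(3*cos(q) + 1)^2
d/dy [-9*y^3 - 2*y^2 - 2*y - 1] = -27*y^2 - 4*y - 2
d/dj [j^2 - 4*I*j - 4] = 2*j - 4*I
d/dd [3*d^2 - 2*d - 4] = 6*d - 2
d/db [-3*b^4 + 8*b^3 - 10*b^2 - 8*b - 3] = -12*b^3 + 24*b^2 - 20*b - 8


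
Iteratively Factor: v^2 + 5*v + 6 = (v + 3)*(v + 2)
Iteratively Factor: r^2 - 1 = (r + 1)*(r - 1)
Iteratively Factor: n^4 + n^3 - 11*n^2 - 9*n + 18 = (n + 2)*(n^3 - n^2 - 9*n + 9) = (n + 2)*(n + 3)*(n^2 - 4*n + 3) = (n - 3)*(n + 2)*(n + 3)*(n - 1)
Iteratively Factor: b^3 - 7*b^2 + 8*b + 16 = (b - 4)*(b^2 - 3*b - 4) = (b - 4)^2*(b + 1)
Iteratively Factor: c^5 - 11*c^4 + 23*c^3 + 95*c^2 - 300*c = (c - 5)*(c^4 - 6*c^3 - 7*c^2 + 60*c) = (c - 5)*(c - 4)*(c^3 - 2*c^2 - 15*c) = (c - 5)^2*(c - 4)*(c^2 + 3*c) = c*(c - 5)^2*(c - 4)*(c + 3)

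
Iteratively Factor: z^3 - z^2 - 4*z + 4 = (z + 2)*(z^2 - 3*z + 2) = (z - 2)*(z + 2)*(z - 1)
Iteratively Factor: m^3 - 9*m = (m - 3)*(m^2 + 3*m) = m*(m - 3)*(m + 3)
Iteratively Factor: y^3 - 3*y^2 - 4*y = (y + 1)*(y^2 - 4*y) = (y - 4)*(y + 1)*(y)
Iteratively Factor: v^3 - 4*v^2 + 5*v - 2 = (v - 1)*(v^2 - 3*v + 2) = (v - 1)^2*(v - 2)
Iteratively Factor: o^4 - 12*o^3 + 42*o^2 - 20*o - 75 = (o - 5)*(o^3 - 7*o^2 + 7*o + 15) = (o - 5)*(o - 3)*(o^2 - 4*o - 5) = (o - 5)^2*(o - 3)*(o + 1)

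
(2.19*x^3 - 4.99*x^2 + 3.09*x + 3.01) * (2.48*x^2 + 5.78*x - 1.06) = 5.4312*x^5 + 0.282999999999999*x^4 - 23.5004*x^3 + 30.6144*x^2 + 14.1224*x - 3.1906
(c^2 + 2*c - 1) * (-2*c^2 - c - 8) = -2*c^4 - 5*c^3 - 8*c^2 - 15*c + 8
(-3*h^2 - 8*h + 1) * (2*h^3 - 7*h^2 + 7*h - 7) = -6*h^5 + 5*h^4 + 37*h^3 - 42*h^2 + 63*h - 7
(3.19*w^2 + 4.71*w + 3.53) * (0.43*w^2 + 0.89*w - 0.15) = 1.3717*w^4 + 4.8644*w^3 + 5.2313*w^2 + 2.4352*w - 0.5295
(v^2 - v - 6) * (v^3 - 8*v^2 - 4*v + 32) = v^5 - 9*v^4 - 2*v^3 + 84*v^2 - 8*v - 192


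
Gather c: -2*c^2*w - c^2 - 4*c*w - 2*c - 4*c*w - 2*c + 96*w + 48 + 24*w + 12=c^2*(-2*w - 1) + c*(-8*w - 4) + 120*w + 60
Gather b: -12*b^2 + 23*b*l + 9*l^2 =-12*b^2 + 23*b*l + 9*l^2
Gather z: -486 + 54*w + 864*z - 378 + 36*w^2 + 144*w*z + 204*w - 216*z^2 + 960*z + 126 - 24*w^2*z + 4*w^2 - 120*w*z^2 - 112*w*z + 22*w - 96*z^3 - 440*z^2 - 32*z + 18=40*w^2 + 280*w - 96*z^3 + z^2*(-120*w - 656) + z*(-24*w^2 + 32*w + 1792) - 720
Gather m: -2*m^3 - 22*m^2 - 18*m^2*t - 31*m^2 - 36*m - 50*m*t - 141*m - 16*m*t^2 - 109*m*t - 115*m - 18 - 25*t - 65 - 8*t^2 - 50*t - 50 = -2*m^3 + m^2*(-18*t - 53) + m*(-16*t^2 - 159*t - 292) - 8*t^2 - 75*t - 133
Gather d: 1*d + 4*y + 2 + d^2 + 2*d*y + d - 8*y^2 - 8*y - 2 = d^2 + d*(2*y + 2) - 8*y^2 - 4*y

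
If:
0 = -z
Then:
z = 0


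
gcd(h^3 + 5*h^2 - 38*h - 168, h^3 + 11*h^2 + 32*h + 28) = h + 7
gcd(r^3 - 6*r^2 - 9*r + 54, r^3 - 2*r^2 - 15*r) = r + 3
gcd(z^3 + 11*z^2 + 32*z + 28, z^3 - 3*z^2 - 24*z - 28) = z^2 + 4*z + 4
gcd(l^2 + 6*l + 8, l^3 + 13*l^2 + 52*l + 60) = l + 2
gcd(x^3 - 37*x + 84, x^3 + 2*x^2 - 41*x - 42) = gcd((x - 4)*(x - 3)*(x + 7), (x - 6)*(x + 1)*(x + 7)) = x + 7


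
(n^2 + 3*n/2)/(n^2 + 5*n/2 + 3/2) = n/(n + 1)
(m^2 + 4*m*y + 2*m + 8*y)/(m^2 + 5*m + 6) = (m + 4*y)/(m + 3)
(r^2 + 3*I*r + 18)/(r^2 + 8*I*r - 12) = (r - 3*I)/(r + 2*I)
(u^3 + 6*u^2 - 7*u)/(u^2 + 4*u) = (u^2 + 6*u - 7)/(u + 4)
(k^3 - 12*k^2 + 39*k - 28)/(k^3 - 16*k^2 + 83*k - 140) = (k - 1)/(k - 5)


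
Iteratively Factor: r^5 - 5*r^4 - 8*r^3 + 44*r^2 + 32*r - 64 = (r + 2)*(r^4 - 7*r^3 + 6*r^2 + 32*r - 32) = (r - 4)*(r + 2)*(r^3 - 3*r^2 - 6*r + 8) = (r - 4)^2*(r + 2)*(r^2 + r - 2) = (r - 4)^2*(r + 2)^2*(r - 1)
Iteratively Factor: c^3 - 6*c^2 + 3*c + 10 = (c + 1)*(c^2 - 7*c + 10) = (c - 2)*(c + 1)*(c - 5)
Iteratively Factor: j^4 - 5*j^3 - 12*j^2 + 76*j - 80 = (j - 5)*(j^3 - 12*j + 16) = (j - 5)*(j - 2)*(j^2 + 2*j - 8) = (j - 5)*(j - 2)^2*(j + 4)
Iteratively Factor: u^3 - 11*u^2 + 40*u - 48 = (u - 3)*(u^2 - 8*u + 16) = (u - 4)*(u - 3)*(u - 4)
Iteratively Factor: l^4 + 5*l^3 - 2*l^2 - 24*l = (l + 4)*(l^3 + l^2 - 6*l) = l*(l + 4)*(l^2 + l - 6) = l*(l + 3)*(l + 4)*(l - 2)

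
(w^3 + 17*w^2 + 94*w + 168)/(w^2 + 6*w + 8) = (w^2 + 13*w + 42)/(w + 2)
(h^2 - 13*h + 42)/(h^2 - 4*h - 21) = (h - 6)/(h + 3)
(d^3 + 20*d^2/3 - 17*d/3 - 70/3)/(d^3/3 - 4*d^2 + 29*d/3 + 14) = (3*d^3 + 20*d^2 - 17*d - 70)/(d^3 - 12*d^2 + 29*d + 42)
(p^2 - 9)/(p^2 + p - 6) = (p - 3)/(p - 2)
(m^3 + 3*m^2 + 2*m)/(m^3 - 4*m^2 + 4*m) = (m^2 + 3*m + 2)/(m^2 - 4*m + 4)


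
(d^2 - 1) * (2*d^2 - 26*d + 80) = 2*d^4 - 26*d^3 + 78*d^2 + 26*d - 80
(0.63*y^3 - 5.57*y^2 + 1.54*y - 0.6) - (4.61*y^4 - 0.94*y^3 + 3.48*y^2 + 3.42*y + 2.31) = -4.61*y^4 + 1.57*y^3 - 9.05*y^2 - 1.88*y - 2.91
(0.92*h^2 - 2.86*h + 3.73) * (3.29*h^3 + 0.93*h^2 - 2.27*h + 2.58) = 3.0268*h^5 - 8.5538*h^4 + 7.5235*h^3 + 12.3347*h^2 - 15.8459*h + 9.6234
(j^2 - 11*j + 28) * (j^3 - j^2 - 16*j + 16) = j^5 - 12*j^4 + 23*j^3 + 164*j^2 - 624*j + 448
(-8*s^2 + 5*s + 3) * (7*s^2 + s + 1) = -56*s^4 + 27*s^3 + 18*s^2 + 8*s + 3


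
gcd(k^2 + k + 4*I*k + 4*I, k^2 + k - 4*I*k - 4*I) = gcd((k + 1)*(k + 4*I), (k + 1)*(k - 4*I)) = k + 1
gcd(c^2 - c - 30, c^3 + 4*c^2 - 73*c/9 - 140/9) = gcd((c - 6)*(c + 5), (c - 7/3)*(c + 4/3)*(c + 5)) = c + 5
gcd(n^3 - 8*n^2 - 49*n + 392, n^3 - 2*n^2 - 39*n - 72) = n - 8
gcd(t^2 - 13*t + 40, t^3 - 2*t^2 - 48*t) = t - 8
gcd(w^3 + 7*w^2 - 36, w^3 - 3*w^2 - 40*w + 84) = w^2 + 4*w - 12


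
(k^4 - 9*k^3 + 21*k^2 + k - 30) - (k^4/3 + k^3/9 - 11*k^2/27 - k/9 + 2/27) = 2*k^4/3 - 82*k^3/9 + 578*k^2/27 + 10*k/9 - 812/27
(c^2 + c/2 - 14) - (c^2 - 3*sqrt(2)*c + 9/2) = c/2 + 3*sqrt(2)*c - 37/2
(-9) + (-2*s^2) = -2*s^2 - 9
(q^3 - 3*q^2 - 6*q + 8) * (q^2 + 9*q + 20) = q^5 + 6*q^4 - 13*q^3 - 106*q^2 - 48*q + 160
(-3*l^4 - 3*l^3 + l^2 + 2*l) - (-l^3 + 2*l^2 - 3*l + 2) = -3*l^4 - 2*l^3 - l^2 + 5*l - 2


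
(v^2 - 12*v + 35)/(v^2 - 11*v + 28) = (v - 5)/(v - 4)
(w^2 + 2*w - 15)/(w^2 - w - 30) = (w - 3)/(w - 6)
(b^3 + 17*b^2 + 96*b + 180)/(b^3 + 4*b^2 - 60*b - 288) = (b + 5)/(b - 8)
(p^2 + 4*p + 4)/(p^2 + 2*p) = (p + 2)/p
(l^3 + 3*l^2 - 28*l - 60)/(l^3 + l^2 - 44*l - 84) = (l - 5)/(l - 7)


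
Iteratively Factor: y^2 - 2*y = (y)*(y - 2)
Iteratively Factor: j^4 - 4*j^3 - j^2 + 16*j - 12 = (j + 2)*(j^3 - 6*j^2 + 11*j - 6) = (j - 2)*(j + 2)*(j^2 - 4*j + 3) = (j - 2)*(j - 1)*(j + 2)*(j - 3)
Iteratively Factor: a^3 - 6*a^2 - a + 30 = (a + 2)*(a^2 - 8*a + 15) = (a - 5)*(a + 2)*(a - 3)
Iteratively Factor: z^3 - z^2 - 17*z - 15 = (z - 5)*(z^2 + 4*z + 3) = (z - 5)*(z + 1)*(z + 3)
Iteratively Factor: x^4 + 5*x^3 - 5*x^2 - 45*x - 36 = (x + 3)*(x^3 + 2*x^2 - 11*x - 12) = (x + 3)*(x + 4)*(x^2 - 2*x - 3) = (x - 3)*(x + 3)*(x + 4)*(x + 1)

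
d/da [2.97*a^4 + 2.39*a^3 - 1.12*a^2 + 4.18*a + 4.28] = 11.88*a^3 + 7.17*a^2 - 2.24*a + 4.18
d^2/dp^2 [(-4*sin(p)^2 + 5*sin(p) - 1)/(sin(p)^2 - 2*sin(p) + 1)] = 3*(sin(p) + 2)/(sin(p) - 1)^2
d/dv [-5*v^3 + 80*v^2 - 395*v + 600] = -15*v^2 + 160*v - 395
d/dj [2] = 0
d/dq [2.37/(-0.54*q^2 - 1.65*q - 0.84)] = (2.5596*q + 3.9105)/(0.54*q^2 + 1.65*q + 0.84)^2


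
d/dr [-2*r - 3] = -2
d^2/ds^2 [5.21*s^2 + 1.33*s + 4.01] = 10.4200000000000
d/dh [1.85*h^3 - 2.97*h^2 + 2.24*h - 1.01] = 5.55*h^2 - 5.94*h + 2.24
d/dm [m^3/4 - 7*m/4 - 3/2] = 3*m^2/4 - 7/4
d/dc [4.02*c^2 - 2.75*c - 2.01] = 8.04*c - 2.75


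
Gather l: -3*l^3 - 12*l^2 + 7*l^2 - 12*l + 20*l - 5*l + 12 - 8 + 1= -3*l^3 - 5*l^2 + 3*l + 5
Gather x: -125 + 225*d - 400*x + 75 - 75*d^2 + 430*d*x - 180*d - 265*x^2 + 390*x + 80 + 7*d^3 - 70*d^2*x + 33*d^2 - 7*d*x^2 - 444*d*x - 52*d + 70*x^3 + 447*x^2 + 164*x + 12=7*d^3 - 42*d^2 - 7*d + 70*x^3 + x^2*(182 - 7*d) + x*(-70*d^2 - 14*d + 154) + 42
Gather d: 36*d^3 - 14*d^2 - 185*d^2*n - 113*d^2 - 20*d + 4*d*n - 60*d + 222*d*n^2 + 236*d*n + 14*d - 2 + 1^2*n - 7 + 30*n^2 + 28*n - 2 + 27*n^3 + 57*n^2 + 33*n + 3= 36*d^3 + d^2*(-185*n - 127) + d*(222*n^2 + 240*n - 66) + 27*n^3 + 87*n^2 + 62*n - 8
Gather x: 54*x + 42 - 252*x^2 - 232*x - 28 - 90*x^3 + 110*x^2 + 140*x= -90*x^3 - 142*x^2 - 38*x + 14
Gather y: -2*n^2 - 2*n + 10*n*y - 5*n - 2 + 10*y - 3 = -2*n^2 - 7*n + y*(10*n + 10) - 5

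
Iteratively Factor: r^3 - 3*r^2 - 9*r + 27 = (r - 3)*(r^2 - 9) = (r - 3)^2*(r + 3)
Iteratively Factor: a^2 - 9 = (a + 3)*(a - 3)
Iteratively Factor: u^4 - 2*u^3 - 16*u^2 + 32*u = (u - 2)*(u^3 - 16*u) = u*(u - 2)*(u^2 - 16) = u*(u - 2)*(u + 4)*(u - 4)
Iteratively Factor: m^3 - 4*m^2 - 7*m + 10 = (m - 1)*(m^2 - 3*m - 10) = (m - 5)*(m - 1)*(m + 2)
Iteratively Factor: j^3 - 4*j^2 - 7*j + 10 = (j + 2)*(j^2 - 6*j + 5) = (j - 5)*(j + 2)*(j - 1)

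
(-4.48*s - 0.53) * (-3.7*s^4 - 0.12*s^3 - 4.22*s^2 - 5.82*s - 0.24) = 16.576*s^5 + 2.4986*s^4 + 18.9692*s^3 + 28.3102*s^2 + 4.1598*s + 0.1272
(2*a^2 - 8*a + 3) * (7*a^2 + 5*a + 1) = 14*a^4 - 46*a^3 - 17*a^2 + 7*a + 3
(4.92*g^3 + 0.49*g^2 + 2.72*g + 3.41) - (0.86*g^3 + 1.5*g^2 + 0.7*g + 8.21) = 4.06*g^3 - 1.01*g^2 + 2.02*g - 4.8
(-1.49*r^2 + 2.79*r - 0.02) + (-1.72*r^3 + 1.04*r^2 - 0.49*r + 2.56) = -1.72*r^3 - 0.45*r^2 + 2.3*r + 2.54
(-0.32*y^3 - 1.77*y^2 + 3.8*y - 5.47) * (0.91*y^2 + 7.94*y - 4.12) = -0.2912*y^5 - 4.1515*y^4 - 9.2774*y^3 + 32.4867*y^2 - 59.0878*y + 22.5364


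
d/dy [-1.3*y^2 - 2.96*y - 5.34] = -2.6*y - 2.96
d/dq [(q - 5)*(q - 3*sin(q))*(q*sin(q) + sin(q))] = -(q - 5)*(q + 1)*(3*cos(q) - 1)*sin(q) + (q - 5)*(q - 3*sin(q))*(q*cos(q) + sqrt(2)*sin(q + pi/4)) + (q + 1)*(q - 3*sin(q))*sin(q)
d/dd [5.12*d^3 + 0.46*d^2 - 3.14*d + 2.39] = 15.36*d^2 + 0.92*d - 3.14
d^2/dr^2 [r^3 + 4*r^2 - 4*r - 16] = 6*r + 8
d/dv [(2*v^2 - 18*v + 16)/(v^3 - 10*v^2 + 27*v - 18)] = 2*(-v^2 + 16*v - 54)/(v^4 - 18*v^3 + 117*v^2 - 324*v + 324)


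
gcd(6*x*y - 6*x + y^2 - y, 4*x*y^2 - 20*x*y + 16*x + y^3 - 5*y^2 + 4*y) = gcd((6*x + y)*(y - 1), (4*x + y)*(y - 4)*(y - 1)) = y - 1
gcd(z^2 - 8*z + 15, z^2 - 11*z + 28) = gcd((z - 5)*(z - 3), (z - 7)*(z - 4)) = 1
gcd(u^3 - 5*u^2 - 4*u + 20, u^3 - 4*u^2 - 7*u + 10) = u^2 - 3*u - 10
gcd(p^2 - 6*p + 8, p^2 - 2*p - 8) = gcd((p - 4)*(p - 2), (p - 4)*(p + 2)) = p - 4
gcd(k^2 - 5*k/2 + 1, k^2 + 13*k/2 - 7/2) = k - 1/2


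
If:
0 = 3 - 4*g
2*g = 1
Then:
No Solution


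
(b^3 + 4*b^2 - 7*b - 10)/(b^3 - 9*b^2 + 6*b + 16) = (b + 5)/(b - 8)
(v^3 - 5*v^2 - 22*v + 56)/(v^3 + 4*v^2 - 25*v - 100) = (v^2 - 9*v + 14)/(v^2 - 25)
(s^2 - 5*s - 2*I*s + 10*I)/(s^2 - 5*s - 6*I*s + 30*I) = (s - 2*I)/(s - 6*I)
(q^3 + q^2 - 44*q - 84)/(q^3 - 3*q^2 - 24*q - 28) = (q + 6)/(q + 2)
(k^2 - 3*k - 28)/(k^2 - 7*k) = (k + 4)/k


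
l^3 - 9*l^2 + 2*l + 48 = (l - 8)*(l - 3)*(l + 2)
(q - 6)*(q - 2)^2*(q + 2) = q^4 - 8*q^3 + 8*q^2 + 32*q - 48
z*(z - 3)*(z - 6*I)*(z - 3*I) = z^4 - 3*z^3 - 9*I*z^3 - 18*z^2 + 27*I*z^2 + 54*z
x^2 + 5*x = x*(x + 5)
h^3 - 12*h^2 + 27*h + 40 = (h - 8)*(h - 5)*(h + 1)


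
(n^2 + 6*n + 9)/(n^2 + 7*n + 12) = (n + 3)/(n + 4)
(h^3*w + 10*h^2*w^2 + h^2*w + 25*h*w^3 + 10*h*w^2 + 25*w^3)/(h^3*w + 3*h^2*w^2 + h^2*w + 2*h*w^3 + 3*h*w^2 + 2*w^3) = (h^2 + 10*h*w + 25*w^2)/(h^2 + 3*h*w + 2*w^2)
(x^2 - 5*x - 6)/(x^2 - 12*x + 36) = (x + 1)/(x - 6)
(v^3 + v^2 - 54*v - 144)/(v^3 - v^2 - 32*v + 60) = (v^2 - 5*v - 24)/(v^2 - 7*v + 10)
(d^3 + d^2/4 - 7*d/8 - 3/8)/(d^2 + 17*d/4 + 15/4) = (8*d^3 + 2*d^2 - 7*d - 3)/(2*(4*d^2 + 17*d + 15))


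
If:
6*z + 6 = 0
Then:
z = -1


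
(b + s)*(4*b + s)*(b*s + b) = 4*b^3*s + 4*b^3 + 5*b^2*s^2 + 5*b^2*s + b*s^3 + b*s^2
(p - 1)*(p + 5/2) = p^2 + 3*p/2 - 5/2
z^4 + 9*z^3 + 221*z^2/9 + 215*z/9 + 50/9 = (z + 1/3)*(z + 5/3)*(z + 2)*(z + 5)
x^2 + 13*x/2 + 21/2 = (x + 3)*(x + 7/2)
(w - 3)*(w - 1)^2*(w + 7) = w^4 + 2*w^3 - 28*w^2 + 46*w - 21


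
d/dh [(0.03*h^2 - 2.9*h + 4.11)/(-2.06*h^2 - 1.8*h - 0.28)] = (-6.028*h^2 + 16.9164*h + 8.21)/(4.2436*h^4 + 7.416*h^3 + 4.3936*h^2 + 1.008*h + 0.0784)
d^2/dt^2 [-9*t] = 0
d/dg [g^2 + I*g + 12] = 2*g + I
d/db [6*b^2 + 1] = 12*b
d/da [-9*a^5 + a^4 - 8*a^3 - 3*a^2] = a*(-45*a^3 + 4*a^2 - 24*a - 6)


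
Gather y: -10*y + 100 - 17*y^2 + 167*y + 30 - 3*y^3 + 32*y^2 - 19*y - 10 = -3*y^3 + 15*y^2 + 138*y + 120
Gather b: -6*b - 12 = -6*b - 12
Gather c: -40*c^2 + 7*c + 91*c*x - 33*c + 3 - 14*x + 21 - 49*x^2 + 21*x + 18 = -40*c^2 + c*(91*x - 26) - 49*x^2 + 7*x + 42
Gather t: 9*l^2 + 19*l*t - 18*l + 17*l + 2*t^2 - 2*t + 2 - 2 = 9*l^2 - l + 2*t^2 + t*(19*l - 2)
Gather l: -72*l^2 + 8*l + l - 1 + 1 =-72*l^2 + 9*l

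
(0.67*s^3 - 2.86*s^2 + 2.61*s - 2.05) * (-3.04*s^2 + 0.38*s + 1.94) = -2.0368*s^5 + 8.949*s^4 - 7.7214*s^3 + 1.6754*s^2 + 4.2844*s - 3.977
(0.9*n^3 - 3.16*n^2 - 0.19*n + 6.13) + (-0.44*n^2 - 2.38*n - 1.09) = 0.9*n^3 - 3.6*n^2 - 2.57*n + 5.04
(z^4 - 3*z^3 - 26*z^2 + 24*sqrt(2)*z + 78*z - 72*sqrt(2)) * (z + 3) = z^5 - 35*z^3 + 24*sqrt(2)*z^2 + 234*z - 216*sqrt(2)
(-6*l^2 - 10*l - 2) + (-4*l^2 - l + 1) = -10*l^2 - 11*l - 1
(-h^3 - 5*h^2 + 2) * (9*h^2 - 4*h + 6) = -9*h^5 - 41*h^4 + 14*h^3 - 12*h^2 - 8*h + 12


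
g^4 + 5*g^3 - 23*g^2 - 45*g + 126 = (g - 3)*(g - 2)*(g + 3)*(g + 7)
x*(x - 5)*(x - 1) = x^3 - 6*x^2 + 5*x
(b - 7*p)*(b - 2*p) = b^2 - 9*b*p + 14*p^2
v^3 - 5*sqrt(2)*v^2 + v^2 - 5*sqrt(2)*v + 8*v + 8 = (v + 1)*(v - 4*sqrt(2))*(v - sqrt(2))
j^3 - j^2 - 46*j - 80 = (j - 8)*(j + 2)*(j + 5)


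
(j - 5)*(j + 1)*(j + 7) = j^3 + 3*j^2 - 33*j - 35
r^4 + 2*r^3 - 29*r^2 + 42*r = r*(r - 3)*(r - 2)*(r + 7)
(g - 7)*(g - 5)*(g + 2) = g^3 - 10*g^2 + 11*g + 70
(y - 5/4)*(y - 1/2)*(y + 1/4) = y^3 - 3*y^2/2 + 3*y/16 + 5/32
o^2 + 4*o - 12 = (o - 2)*(o + 6)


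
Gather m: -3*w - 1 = -3*w - 1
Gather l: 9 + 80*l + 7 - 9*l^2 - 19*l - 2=-9*l^2 + 61*l + 14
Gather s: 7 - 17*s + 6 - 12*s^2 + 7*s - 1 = -12*s^2 - 10*s + 12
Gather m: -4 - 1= -5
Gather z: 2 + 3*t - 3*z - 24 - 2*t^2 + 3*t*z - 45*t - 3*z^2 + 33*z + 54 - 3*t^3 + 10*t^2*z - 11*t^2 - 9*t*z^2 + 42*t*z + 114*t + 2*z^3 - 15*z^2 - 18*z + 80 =-3*t^3 - 13*t^2 + 72*t + 2*z^3 + z^2*(-9*t - 18) + z*(10*t^2 + 45*t + 12) + 112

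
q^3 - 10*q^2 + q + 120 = (q - 8)*(q - 5)*(q + 3)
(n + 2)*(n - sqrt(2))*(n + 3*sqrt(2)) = n^3 + 2*n^2 + 2*sqrt(2)*n^2 - 6*n + 4*sqrt(2)*n - 12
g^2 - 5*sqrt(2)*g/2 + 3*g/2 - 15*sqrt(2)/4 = (g + 3/2)*(g - 5*sqrt(2)/2)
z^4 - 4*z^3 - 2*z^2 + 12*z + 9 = (z - 3)^2*(z + 1)^2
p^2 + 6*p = p*(p + 6)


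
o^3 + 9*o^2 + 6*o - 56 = (o - 2)*(o + 4)*(o + 7)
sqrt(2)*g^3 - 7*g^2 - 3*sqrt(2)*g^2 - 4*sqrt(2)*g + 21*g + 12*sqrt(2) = (g - 3)*(g - 4*sqrt(2))*(sqrt(2)*g + 1)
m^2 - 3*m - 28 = (m - 7)*(m + 4)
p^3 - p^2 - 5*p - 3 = (p - 3)*(p + 1)^2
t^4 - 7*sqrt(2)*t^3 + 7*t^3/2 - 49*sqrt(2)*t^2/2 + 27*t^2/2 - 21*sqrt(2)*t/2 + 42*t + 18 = (t + 1/2)*(t + 3)*(t - 6*sqrt(2))*(t - sqrt(2))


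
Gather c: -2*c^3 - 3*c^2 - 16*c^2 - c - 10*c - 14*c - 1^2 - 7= -2*c^3 - 19*c^2 - 25*c - 8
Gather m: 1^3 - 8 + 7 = 0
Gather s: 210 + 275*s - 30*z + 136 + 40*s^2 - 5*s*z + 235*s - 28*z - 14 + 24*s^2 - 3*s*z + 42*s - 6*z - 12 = 64*s^2 + s*(552 - 8*z) - 64*z + 320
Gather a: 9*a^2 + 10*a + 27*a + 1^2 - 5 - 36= 9*a^2 + 37*a - 40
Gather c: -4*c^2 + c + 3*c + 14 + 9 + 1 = -4*c^2 + 4*c + 24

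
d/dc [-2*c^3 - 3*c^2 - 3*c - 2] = -6*c^2 - 6*c - 3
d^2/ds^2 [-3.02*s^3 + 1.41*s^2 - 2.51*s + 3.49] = 2.82 - 18.12*s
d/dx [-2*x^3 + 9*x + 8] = 9 - 6*x^2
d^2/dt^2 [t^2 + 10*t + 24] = 2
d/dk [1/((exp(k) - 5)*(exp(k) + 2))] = (3 - 2*exp(k))*exp(k)/(exp(4*k) - 6*exp(3*k) - 11*exp(2*k) + 60*exp(k) + 100)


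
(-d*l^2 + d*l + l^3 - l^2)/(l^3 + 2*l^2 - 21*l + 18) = l*(-d + l)/(l^2 + 3*l - 18)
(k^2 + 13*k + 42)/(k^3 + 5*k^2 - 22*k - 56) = (k + 6)/(k^2 - 2*k - 8)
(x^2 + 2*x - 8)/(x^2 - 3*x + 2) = (x + 4)/(x - 1)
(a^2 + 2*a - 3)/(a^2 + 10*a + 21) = (a - 1)/(a + 7)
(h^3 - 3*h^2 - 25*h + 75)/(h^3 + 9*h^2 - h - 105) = (h - 5)/(h + 7)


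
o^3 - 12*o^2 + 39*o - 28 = (o - 7)*(o - 4)*(o - 1)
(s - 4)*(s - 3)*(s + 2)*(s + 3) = s^4 - 2*s^3 - 17*s^2 + 18*s + 72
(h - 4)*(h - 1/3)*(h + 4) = h^3 - h^2/3 - 16*h + 16/3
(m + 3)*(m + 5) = m^2 + 8*m + 15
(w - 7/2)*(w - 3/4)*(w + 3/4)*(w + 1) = w^4 - 5*w^3/2 - 65*w^2/16 + 45*w/32 + 63/32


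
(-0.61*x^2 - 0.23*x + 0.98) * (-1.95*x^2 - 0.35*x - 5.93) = 1.1895*x^4 + 0.662*x^3 + 1.7868*x^2 + 1.0209*x - 5.8114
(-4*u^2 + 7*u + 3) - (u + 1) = -4*u^2 + 6*u + 2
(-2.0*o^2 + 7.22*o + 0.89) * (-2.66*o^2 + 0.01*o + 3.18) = 5.32*o^4 - 19.2252*o^3 - 8.6552*o^2 + 22.9685*o + 2.8302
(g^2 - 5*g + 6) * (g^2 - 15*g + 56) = g^4 - 20*g^3 + 137*g^2 - 370*g + 336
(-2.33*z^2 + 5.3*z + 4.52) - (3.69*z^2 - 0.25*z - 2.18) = -6.02*z^2 + 5.55*z + 6.7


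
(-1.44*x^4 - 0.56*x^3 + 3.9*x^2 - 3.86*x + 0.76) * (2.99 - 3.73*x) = 5.3712*x^5 - 2.2168*x^4 - 16.2214*x^3 + 26.0588*x^2 - 14.3762*x + 2.2724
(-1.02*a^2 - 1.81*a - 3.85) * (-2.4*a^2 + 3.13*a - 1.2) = 2.448*a^4 + 1.1514*a^3 + 4.7987*a^2 - 9.8785*a + 4.62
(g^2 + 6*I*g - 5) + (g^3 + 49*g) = g^3 + g^2 + 49*g + 6*I*g - 5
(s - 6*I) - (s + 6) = -6 - 6*I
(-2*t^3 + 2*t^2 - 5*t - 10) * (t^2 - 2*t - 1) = -2*t^5 + 6*t^4 - 7*t^3 - 2*t^2 + 25*t + 10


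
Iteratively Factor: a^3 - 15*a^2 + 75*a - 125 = (a - 5)*(a^2 - 10*a + 25) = (a - 5)^2*(a - 5)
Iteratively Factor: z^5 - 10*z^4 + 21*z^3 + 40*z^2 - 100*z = (z - 5)*(z^4 - 5*z^3 - 4*z^2 + 20*z) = z*(z - 5)*(z^3 - 5*z^2 - 4*z + 20) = z*(z - 5)^2*(z^2 - 4) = z*(z - 5)^2*(z + 2)*(z - 2)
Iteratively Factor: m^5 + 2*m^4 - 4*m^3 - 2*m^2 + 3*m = (m + 3)*(m^4 - m^3 - m^2 + m) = m*(m + 3)*(m^3 - m^2 - m + 1) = m*(m - 1)*(m + 3)*(m^2 - 1) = m*(m - 1)*(m + 1)*(m + 3)*(m - 1)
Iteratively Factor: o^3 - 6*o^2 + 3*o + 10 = (o - 5)*(o^2 - o - 2) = (o - 5)*(o + 1)*(o - 2)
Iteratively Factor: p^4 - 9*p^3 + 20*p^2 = (p - 4)*(p^3 - 5*p^2) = p*(p - 4)*(p^2 - 5*p) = p^2*(p - 4)*(p - 5)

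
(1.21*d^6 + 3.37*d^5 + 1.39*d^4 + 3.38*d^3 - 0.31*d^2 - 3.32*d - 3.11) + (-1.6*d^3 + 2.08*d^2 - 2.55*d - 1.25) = 1.21*d^6 + 3.37*d^5 + 1.39*d^4 + 1.78*d^3 + 1.77*d^2 - 5.87*d - 4.36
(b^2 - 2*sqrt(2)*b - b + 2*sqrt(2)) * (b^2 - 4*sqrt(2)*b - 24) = b^4 - 6*sqrt(2)*b^3 - b^3 - 8*b^2 + 6*sqrt(2)*b^2 + 8*b + 48*sqrt(2)*b - 48*sqrt(2)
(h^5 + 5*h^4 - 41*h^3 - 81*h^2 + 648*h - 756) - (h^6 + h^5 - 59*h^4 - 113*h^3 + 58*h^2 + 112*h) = -h^6 + 64*h^4 + 72*h^3 - 139*h^2 + 536*h - 756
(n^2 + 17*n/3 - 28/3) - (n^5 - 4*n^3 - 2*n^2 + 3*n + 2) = -n^5 + 4*n^3 + 3*n^2 + 8*n/3 - 34/3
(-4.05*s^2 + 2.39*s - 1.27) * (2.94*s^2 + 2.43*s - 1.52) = -11.907*s^4 - 2.8149*s^3 + 8.2299*s^2 - 6.7189*s + 1.9304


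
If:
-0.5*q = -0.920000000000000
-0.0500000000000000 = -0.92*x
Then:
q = 1.84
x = 0.05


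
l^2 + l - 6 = (l - 2)*(l + 3)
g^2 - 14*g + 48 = (g - 8)*(g - 6)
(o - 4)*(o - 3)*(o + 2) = o^3 - 5*o^2 - 2*o + 24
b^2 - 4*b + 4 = (b - 2)^2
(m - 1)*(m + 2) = m^2 + m - 2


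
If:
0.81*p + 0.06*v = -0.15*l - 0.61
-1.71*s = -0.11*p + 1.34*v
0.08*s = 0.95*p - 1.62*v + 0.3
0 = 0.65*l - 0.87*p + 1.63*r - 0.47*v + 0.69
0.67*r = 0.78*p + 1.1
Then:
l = -5.27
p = 0.20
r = 1.87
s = -0.23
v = 0.31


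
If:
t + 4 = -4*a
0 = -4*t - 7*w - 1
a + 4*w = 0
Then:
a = -60/71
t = -44/71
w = 15/71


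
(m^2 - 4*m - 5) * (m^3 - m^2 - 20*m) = m^5 - 5*m^4 - 21*m^3 + 85*m^2 + 100*m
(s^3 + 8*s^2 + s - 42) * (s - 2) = s^4 + 6*s^3 - 15*s^2 - 44*s + 84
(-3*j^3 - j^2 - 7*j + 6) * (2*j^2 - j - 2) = -6*j^5 + j^4 - 7*j^3 + 21*j^2 + 8*j - 12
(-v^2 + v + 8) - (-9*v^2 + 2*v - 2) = 8*v^2 - v + 10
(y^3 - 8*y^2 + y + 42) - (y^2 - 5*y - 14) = y^3 - 9*y^2 + 6*y + 56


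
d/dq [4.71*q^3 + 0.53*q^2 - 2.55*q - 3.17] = 14.13*q^2 + 1.06*q - 2.55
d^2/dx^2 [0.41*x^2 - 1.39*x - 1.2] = 0.820000000000000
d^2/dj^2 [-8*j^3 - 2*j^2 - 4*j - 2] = -48*j - 4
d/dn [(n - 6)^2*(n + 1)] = (n - 6)*(3*n - 4)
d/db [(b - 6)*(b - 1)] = 2*b - 7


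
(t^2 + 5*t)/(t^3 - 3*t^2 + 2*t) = (t + 5)/(t^2 - 3*t + 2)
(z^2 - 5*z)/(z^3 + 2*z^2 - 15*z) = (z - 5)/(z^2 + 2*z - 15)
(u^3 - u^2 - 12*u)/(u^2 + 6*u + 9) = u*(u - 4)/(u + 3)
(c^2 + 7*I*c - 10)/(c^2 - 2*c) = (c^2 + 7*I*c - 10)/(c*(c - 2))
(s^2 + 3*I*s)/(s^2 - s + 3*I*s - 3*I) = s/(s - 1)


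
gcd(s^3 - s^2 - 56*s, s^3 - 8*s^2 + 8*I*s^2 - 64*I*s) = s^2 - 8*s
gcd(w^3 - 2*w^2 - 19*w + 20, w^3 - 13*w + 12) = w^2 + 3*w - 4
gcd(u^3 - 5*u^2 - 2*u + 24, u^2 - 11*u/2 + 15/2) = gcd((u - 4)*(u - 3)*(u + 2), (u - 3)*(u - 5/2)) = u - 3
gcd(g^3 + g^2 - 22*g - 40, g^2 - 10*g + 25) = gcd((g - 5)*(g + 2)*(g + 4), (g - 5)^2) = g - 5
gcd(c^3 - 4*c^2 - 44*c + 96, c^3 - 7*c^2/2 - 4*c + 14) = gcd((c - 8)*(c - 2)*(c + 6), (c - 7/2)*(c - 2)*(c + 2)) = c - 2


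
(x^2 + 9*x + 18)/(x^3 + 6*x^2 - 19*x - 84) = (x + 6)/(x^2 + 3*x - 28)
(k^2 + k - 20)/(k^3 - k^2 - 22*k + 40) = 1/(k - 2)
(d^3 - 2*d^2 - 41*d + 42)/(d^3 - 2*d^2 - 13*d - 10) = (-d^3 + 2*d^2 + 41*d - 42)/(-d^3 + 2*d^2 + 13*d + 10)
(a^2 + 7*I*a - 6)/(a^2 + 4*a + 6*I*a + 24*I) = (a + I)/(a + 4)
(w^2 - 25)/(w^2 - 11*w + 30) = (w + 5)/(w - 6)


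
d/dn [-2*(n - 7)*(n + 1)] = 12 - 4*n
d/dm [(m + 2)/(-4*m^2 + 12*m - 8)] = (-m^2 + 3*m + (m + 2)*(2*m - 3) - 2)/(4*(m^2 - 3*m + 2)^2)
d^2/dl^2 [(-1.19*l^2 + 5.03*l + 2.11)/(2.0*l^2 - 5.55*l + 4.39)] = (13.8220000000001*l^3 + 113.3292*l^2 - 405.5064*l + 292.174222)/(8.0*l^6 - 66.6*l^5 + 237.495*l^4 - 463.327875*l^3 + 521.301525*l^2 - 320.880465*l + 84.604519)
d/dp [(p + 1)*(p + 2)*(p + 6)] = 3*p^2 + 18*p + 20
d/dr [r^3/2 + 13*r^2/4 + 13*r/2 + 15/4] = 3*r^2/2 + 13*r/2 + 13/2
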